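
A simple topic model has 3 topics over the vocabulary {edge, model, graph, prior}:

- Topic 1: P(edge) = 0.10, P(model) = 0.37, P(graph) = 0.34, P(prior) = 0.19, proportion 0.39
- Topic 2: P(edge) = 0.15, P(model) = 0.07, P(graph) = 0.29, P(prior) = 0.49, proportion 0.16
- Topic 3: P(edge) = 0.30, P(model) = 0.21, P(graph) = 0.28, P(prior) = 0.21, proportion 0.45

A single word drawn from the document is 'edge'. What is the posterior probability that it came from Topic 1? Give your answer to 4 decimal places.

0.1970

By Bayes' theorem, P(k | x) = π_k f_k(x) / Σ_j π_j f_j(x).
Categorical probabilities:
  L_1 = 0.1
  L_2 = 0.15
  L_3 = 0.3
Weight by the priors:
  π_1·L_1 = 0.39 × 0.1 = 0.039
  π_2·L_2 = 0.16 × 0.15 = 0.024
  π_3·L_3 = 0.45 × 0.3 = 0.135
Sum: 0.039 + 0.024 + 0.135 = 0.198
P(Topic 1 | x) = 0.039 / 0.198 ≈ 0.1970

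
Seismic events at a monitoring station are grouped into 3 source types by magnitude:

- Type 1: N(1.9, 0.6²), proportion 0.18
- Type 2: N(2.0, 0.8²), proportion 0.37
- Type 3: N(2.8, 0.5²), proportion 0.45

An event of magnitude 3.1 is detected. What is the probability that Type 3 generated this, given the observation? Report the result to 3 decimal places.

By Bayes' theorem, P(k | x) = w_k f_k(x) / Σ_j w_j f_j(x).
Normal densities:
  p_1 = 0.0899849
  p_2 = 0.193765
  p_3 = 0.666449
Weight by the priors:
  w_1·p_1 = 0.18 × 0.0899849 = 0.0161973
  w_2·p_2 = 0.37 × 0.193765 = 0.0716932
  w_3·p_3 = 0.45 × 0.666449 = 0.299902
Denominator: 0.0161973 + 0.0716932 + 0.299902 = 0.387793
P(Type 3 | the observation) ≈ 0.773

0.773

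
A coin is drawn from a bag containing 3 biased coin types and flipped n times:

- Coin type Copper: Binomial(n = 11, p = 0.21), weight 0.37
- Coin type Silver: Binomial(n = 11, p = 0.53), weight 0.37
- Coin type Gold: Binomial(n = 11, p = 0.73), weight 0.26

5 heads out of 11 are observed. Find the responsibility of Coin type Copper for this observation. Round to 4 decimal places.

The responsibility of component k is π_k f_k(x) divided by Σ_j π_j f_j(x).
Component likelihoods at x = 5 heads out of 11:
  L_Copper = C(11,5)·0.21^5·0.79^6 = 462·0.00040841·0.243087 = 0.0458671
  L_Silver = C(11,5)·0.53^5·0.47^6 = 462·0.0418195·0.0107792 = 0.208261
  L_Gold = C(11,5)·0.73^5·0.27^6 = 462·0.207307·0.00038742 = 0.0371055
Unnormalised posteriors:
  π_Copper·L_Copper = 0.37 × 0.0458671 = 0.0169708
  π_Silver·L_Silver = 0.37 × 0.208261 = 0.0770567
  π_Gold·L_Gold = 0.26 × 0.0371055 = 0.00964744
Evidence: 0.0169708 + 0.0770567 + 0.00964744 = 0.103675
So the posterior for Coin type Copper is 0.0169708 / 0.103675 ≈ 0.1637.

0.1637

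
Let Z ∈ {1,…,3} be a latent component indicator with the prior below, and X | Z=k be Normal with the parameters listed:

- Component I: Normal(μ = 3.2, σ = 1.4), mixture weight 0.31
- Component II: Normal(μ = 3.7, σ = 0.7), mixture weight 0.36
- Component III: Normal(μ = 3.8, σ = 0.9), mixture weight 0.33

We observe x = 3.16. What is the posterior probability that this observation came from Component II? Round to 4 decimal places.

0.4301

P(component k | x) = π_k·f_k(x) / marginal(x), where marginal(x) = Σ_j π_j·f_j(x).
Component likelihoods at x = 3.16:
  L_I = 0.284842
  L_II = 0.423241
  L_III = 0.34424
Weight by the priors:
  π_I·L_I = 0.31 × 0.284842 = 0.0883012
  π_II·L_II = 0.36 × 0.423241 = 0.152367
  π_III·L_III = 0.33 × 0.34424 = 0.113599
Sum: 0.0883012 + 0.152367 + 0.113599 = 0.354267
P(Component II | 3.16) ≈ 0.4301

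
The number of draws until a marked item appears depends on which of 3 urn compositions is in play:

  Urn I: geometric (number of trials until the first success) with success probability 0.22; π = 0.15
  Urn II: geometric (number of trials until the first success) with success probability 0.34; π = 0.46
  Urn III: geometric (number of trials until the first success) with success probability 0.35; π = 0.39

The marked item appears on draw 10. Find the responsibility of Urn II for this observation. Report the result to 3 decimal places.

0.369

Apply Bayes' rule: the posterior for each component is proportional to its prior times its likelihood at x.
Evaluate each component's likelihood at the observed value:
  L_I = 0.0235112
  L_II = 0.00807931
  L_III = 0.00724917
Weight by the priors:
  π_I·L_I = 0.15 × 0.0235112 = 0.00352667
  π_II·L_II = 0.46 × 0.00807931 = 0.00371648
  π_III·L_III = 0.39 × 0.00724917 = 0.00282718
Denominator: 0.00352667 + 0.00371648 + 0.00282718 = 0.0100703
So the posterior for Urn II is 0.00371648 / 0.0100703 ≈ 0.369.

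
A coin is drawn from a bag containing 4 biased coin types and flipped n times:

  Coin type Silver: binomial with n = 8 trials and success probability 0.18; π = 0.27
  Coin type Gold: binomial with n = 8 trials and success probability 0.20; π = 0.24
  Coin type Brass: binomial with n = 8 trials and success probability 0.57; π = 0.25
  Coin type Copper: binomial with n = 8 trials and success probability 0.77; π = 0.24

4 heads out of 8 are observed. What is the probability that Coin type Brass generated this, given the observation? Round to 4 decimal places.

By Bayes' theorem, P(k | x) = P(Z=k) f_k(x) / Σ_j P(Z=j) f_j(x).
Binomial probabilities:
  L_Silver = C(8,4)·0.18^4·0.82^4 = 70·0.00104976·0.452122 = 0.0332234
  L_Gold = C(8,4)·0.20^4·0.80^4 = 70·0.0016·0.4096 = 0.0458752
  L_Brass = C(8,4)·0.57^4·0.43^4 = 70·0.10556·0.034188 = 0.252622
  L_Copper = C(8,4)·0.77^4·0.23^4 = 70·0.35153·0.00279841 = 0.0688608
Weight by the priors:
  P(Z=Silver)·L_Silver = 0.27 × 0.0332234 = 0.00897031
  P(Z=Gold)·L_Gold = 0.24 × 0.0458752 = 0.01101
  P(Z=Brass)·L_Brass = 0.25 × 0.252622 = 0.0631555
  P(Z=Copper)·L_Copper = 0.24 × 0.0688608 = 0.0165266
Evidence: 0.00897031 + 0.01101 + 0.0631555 + 0.0165266 = 0.0996625
Responsibility of Coin type Brass: 0.0631555 / 0.0996625 ≈ 0.6337

0.6337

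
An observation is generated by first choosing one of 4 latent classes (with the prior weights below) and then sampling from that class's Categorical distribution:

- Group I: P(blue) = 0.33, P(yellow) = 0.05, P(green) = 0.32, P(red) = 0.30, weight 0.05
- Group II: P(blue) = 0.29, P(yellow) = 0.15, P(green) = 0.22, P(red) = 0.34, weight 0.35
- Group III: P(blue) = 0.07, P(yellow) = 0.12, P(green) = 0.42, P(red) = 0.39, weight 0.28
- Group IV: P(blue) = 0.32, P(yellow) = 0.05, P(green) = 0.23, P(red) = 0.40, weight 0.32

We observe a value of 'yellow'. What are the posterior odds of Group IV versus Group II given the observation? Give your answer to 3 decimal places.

Since P(k|x) ∝ P(Z=k) f_k(x), the posterior odds are P(Z=i) f_i(x) / (P(Z=j) f_j(x)).
Component likelihoods at x = 'yellow':
  f_I = 0.05
  f_II = 0.15
  f_III = 0.12
  f_IV = 0.05
0.016 / 0.0525 ≈ 0.305

0.305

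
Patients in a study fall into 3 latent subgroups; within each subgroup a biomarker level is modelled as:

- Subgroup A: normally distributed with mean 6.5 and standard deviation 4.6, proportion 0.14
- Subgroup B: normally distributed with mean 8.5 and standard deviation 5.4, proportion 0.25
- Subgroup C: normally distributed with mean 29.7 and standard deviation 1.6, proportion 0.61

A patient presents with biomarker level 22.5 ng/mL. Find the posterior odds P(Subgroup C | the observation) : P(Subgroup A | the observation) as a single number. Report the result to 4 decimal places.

0.2127

Since P(k|x) ∝ π_k f_k(x), the posterior odds are π_i f_i(x) / (π_j f_j(x)).
Evaluate each component's likelihood at the observed value:
  p_A = 0.000204663
  p_B = 0.00256421
  p_C = 9.98984e-06
Posterior odds = (π_C·p_C) / (π_A·p_A) = (0.61·9.98984e-06) / (0.14·0.000204663) = 6.0938e-06 / 2.86529e-05 ≈ 0.2127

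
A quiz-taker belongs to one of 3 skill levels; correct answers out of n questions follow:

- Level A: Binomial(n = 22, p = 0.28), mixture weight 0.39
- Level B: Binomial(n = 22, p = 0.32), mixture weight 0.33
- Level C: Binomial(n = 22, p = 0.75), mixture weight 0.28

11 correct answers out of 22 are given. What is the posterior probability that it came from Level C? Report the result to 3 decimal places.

0.098

P(component k | x) = P(Z=k)·f_k(x) / marginal(x), where marginal(x) = Σ_j P(Z=j)·f_j(x).
Component likelihoods at x = 11 correct answers out of 22:
  f_A = 0.0157707
  f_B = 0.0365345
  f_C = 0.00710345
Multiply by the mixture weights:
  P(Z=A)·f_A = 0.39 × 0.0157707 = 0.00615057
  P(Z=B)·f_B = 0.33 × 0.0365345 = 0.0120564
  P(Z=C)·f_C = 0.28 × 0.00710345 = 0.00198897
Denominator: 0.00615057 + 0.0120564 + 0.00198897 = 0.0201959
P(Level C | the observation) = 0.00198897 / 0.0201959 ≈ 0.098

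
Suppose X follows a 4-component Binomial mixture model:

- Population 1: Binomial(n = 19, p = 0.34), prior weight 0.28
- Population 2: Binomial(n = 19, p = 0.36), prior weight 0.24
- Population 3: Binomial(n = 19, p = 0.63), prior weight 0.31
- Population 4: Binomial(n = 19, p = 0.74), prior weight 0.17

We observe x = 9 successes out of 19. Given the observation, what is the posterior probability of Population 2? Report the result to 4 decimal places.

The responsibility of component k is π_k f_k(x) divided by Σ_j π_j f_j(x).
Component likelihoods at x = 9 successes out of 19:
  f_1 = 0.0879667
  f_2 = 0.108166
  f_3 = 0.0694466
  f_4 = 0.00867736
Weight by the priors:
  π_1·f_1 = 0.28 × 0.0879667 = 0.0246307
  π_2·f_2 = 0.24 × 0.108166 = 0.0259598
  π_3·f_3 = 0.31 × 0.0694466 = 0.0215284
  π_4·f_4 = 0.17 × 0.00867736 = 0.00147515
Normaliser: 0.0246307 + 0.0259598 + 0.0215284 + 0.00147515 = 0.0735941
So the posterior for Population 2 is 0.0259598 / 0.0735941 ≈ 0.3527.

0.3527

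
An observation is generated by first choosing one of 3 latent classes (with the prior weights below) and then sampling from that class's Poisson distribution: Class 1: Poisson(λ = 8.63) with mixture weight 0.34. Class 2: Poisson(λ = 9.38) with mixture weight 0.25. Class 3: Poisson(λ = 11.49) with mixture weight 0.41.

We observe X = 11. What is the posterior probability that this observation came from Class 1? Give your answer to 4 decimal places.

P(component k | x) = π_k·f_k(x) / marginal(x), where marginal(x) = Σ_j π_j·f_j(x).
Poisson probabilities:
  f_1 = e^(−8.63)·8.63^11/11! = 0.0885119
  f_2 = e^(−9.38)·9.38^11/11! = 0.104567
  f_3 = e^(−11.49)·11.49^11/11! = 0.118119
Weight by the priors:
  π_1·f_1 = 0.34 × 0.0885119 = 0.030094
  π_2·f_2 = 0.25 × 0.104567 = 0.0261417
  π_3·f_3 = 0.41 × 0.118119 = 0.0484289
Denominator: 0.030094 + 0.0261417 + 0.0484289 = 0.104665
P(Class 1 | 11) ≈ 0.2875

0.2875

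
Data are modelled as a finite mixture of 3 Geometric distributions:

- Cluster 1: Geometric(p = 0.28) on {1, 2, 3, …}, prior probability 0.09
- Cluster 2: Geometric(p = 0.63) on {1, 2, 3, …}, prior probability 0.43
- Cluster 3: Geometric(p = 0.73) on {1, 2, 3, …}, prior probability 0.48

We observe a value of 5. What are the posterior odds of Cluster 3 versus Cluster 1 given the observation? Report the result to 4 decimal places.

Since P(k|x) ∝ P(Z=k) f_k(x), the posterior odds are P(Z=i) f_i(x) / (P(Z=j) f_j(x)).
Geometric probabilities:
  p_1 = 0.28·(1−0.28)^4 = 0.28·0.268739 = 0.0752468
  p_2 = 0.63·(1−0.63)^4 = 0.63·0.0187416 = 0.0118072
  p_3 = 0.73·(1−0.73)^4 = 0.73·0.00531441 = 0.00387952
Odds = (0.48/0.09) × (0.00387952/0.0752468) = 5.33333 × 0.0515573 ≈ 0.2750

0.2750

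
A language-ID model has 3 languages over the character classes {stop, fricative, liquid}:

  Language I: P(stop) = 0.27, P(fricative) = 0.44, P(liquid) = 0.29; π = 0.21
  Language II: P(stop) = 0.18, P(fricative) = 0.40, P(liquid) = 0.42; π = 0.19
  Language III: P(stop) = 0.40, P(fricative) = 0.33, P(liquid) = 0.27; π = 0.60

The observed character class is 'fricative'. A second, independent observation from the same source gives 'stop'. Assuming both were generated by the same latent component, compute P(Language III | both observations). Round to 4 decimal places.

0.6722

Posterior ∝ prior × likelihood, so P(k | x) ∝ π_k f_k(x); normalise over all components.
Since both observations come from the same component, the likelihood for component k is f_k(x₁)·f_k(x₂).
  f_I = [0.44] × [0.27] = 0.1188
  f_II = [0.4] × [0.18] = 0.072
  f_III = [0.33] × [0.4] = 0.132
Unnormalised posteriors:
  π_I·f_I = 0.21 × 0.1188 = 0.024948
  π_II·f_II = 0.19 × 0.072 = 0.01368
  π_III·f_III = 0.60 × 0.132 = 0.0792
Marginal: 0.024948 + 0.01368 + 0.0792 = 0.117828
Responsibility of Language III: 0.0792 / 0.117828 ≈ 0.6722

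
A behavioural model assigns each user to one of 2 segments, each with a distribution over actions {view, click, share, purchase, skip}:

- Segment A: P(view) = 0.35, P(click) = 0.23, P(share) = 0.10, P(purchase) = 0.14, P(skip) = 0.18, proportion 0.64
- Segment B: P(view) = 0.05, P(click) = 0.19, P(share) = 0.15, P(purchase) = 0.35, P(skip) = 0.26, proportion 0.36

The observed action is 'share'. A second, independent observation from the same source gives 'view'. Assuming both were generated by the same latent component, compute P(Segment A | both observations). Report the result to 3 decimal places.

0.892

Posterior ∝ prior × likelihood, so P(k | x) ∝ w_k f_k(x); normalise over all components.
Since both observations come from the same component, the likelihood for component k is f_k(x₁)·f_k(x₂).
  f_A = [0.1] × [0.35] = 0.035
  f_B = [0.15] × [0.05] = 0.0075
Unnormalised posteriors:
  w_A·f_A = 0.64 × 0.035 = 0.0224
  w_B·f_B = 0.36 × 0.0075 = 0.0027
Marginal: 0.0224 + 0.0027 = 0.0251
So the posterior for Segment A is 0.0224 / 0.0251 ≈ 0.892.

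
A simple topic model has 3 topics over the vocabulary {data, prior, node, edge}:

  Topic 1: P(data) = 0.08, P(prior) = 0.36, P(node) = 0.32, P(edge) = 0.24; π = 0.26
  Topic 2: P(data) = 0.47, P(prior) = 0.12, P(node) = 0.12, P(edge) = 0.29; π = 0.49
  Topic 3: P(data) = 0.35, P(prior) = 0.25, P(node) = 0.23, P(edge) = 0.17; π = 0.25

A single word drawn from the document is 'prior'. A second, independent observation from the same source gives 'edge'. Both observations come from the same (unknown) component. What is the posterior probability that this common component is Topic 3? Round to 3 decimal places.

By Bayes' theorem, P(k | x) = P(Z=k) f_k(x) / Σ_j P(Z=j) f_j(x).
Since both observations come from the same component, the likelihood for component k is f_k(x₁)·f_k(x₂).
  L_1 = [P(prior | comp) = 0.36] × [0.24] = 0.0864
  L_2 = [P(prior | comp) = 0.12] × [0.29] = 0.0348
  L_3 = [P(prior | comp) = 0.25] × [0.17] = 0.0425
Weight by the priors:
  P(Z=1)·L_1 = 0.26 × 0.0864 = 0.022464
  P(Z=2)·L_2 = 0.49 × 0.0348 = 0.017052
  P(Z=3)·L_3 = 0.25 × 0.0425 = 0.010625
Evidence: 0.022464 + 0.017052 + 0.010625 = 0.050141
Responsibility of Topic 3: 0.010625 / 0.050141 ≈ 0.212

0.212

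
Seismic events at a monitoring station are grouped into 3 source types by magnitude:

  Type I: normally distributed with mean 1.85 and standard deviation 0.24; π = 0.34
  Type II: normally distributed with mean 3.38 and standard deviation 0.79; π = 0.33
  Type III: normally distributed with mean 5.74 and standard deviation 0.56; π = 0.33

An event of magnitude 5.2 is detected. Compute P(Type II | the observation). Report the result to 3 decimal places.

P(component k | x) = P(Z=k)·f_k(x) / marginal(x), where marginal(x) = Σ_j P(Z=j)·f_j(x).
Component likelihoods at x = 5.2:
  f_I = (1/(0.24·√(2π)))·exp(−(5.2−1.85)²/(2·0.24²)) = 1.662260·exp(-97.41753) = 8.1809e-43
  f_II = (1/(0.79·√(2π)))·exp(−(5.2−3.38)²/(2·0.79²)) = 0.504990·exp(-2.65374) = 0.0355449
  f_III = (1/(0.56·√(2π)))·exp(−(5.2−5.74)²/(2·0.56²)) = 0.712397·exp(-0.46492) = 0.447516
Unnormalised posteriors:
  P(Z=I)·f_I = 0.34 × 8.1809e-43 = 2.78151e-43
  P(Z=II)·f_II = 0.33 × 0.0355449 = 0.0117298
  P(Z=III)·f_III = 0.33 × 0.447516 = 0.14768
Evidence: 2.78151e-43 + 0.0117298 + 0.14768 = 0.15941
P(Type II | x) ≈ 0.074

0.074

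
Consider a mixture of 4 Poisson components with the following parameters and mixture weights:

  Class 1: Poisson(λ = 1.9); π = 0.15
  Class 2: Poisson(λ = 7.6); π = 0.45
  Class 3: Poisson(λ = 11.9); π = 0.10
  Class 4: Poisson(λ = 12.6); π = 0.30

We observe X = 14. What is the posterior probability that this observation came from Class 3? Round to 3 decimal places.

P(component k | x) = π_k·f_k(x) / marginal(x), where marginal(x) = Σ_j π_j·f_j(x).
Poisson probabilities:
  f_1 = 1.37083e-08
  f_2 = 0.0123124
  f_3 = 0.0889498
  f_4 = 0.0983261
Weight by the priors:
  π_1·f_1 = 0.15 × 1.37083e-08 = 2.05624e-09
  π_2·f_2 = 0.45 × 0.0123124 = 0.00554059
  π_3·f_3 = 0.10 × 0.0889498 = 0.00889498
  π_4·f_4 = 0.30 × 0.0983261 = 0.0294978
Marginal: 2.05624e-09 + 0.00554059 + 0.00889498 + 0.0294978 = 0.0439334
P(Class 3 | x) = 0.00889498 / 0.0439334 ≈ 0.202

0.202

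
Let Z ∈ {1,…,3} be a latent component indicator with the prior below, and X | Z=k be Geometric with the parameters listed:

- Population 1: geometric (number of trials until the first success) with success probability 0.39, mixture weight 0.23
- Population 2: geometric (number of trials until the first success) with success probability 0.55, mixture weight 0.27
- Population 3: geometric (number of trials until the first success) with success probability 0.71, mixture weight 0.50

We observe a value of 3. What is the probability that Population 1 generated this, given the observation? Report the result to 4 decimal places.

0.3577

By Bayes' theorem, P(k | x) = w_k f_k(x) / Σ_j w_j f_j(x).
Evaluate each component's likelihood at the observed value:
  L_1 = 0.39·(1−0.39)^2 = 0.39·0.3721 = 0.145119
  L_2 = 0.55·(1−0.55)^2 = 0.55·0.2025 = 0.111375
  L_3 = 0.71·(1−0.71)^2 = 0.71·0.0841 = 0.059711
Multiply by the mixture weights:
  w_1·L_1 = 0.23 × 0.145119 = 0.0333774
  w_2·L_2 = 0.27 × 0.111375 = 0.0300712
  w_3·L_3 = 0.50 × 0.059711 = 0.0298555
Evidence: 0.0333774 + 0.0300712 + 0.0298555 = 0.0933041
So the posterior for Population 1 is 0.0333774 / 0.0933041 ≈ 0.3577.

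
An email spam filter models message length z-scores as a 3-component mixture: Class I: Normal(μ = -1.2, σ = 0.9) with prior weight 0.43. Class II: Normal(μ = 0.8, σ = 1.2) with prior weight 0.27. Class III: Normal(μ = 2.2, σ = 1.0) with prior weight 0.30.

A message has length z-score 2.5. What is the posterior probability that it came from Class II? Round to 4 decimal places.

The responsibility of component k is π_k f_k(x) divided by Σ_j π_j f_j(x).
Normal densities:
  p_I = (1/(0.9·√(2π)))·exp(−(2.5−-1.2)²/(2·0.9²)) = 0.443269·exp(-8.45062) = 9.4757e-05
  p_II = (1/(1.2·√(2π)))·exp(−(2.5−0.8)²/(2·1.2²)) = 0.332452·exp(-1.00347) = 0.121878
  p_III = (1/(1.0·√(2π)))·exp(−(2.5−2.2)²/(2·1.0²)) = 0.398942·exp(-0.04500) = 0.381388
Weight by the priors:
  π_I·p_I = 0.43 × 9.4757e-05 = 4.07455e-05
  π_II·p_II = 0.27 × 0.121878 = 0.0329071
  π_III·p_III = 0.30 × 0.381388 = 0.114416
Marginal: 4.07455e-05 + 0.0329071 + 0.114416 = 0.147364
P(Class II | 2.5) = 0.0329071 / 0.147364 ≈ 0.2233

0.2233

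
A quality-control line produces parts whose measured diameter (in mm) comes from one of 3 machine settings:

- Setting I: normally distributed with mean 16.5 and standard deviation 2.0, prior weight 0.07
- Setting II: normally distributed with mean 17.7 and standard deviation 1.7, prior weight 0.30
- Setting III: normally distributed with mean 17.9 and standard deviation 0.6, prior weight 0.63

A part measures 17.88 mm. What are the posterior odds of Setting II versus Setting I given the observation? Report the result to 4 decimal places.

Only the two components matter; the odds are (P(Z=i) f_i(x)) / (P(Z=j) f_j(x)).
Normal densities:
  L_I = 0.157216
  L_II = 0.23336
  L_III = 0.664535
Odds = (0.30/0.07) × (0.23336/0.157216) = 4.28571 × 1.48433 ≈ 6.3614

6.3614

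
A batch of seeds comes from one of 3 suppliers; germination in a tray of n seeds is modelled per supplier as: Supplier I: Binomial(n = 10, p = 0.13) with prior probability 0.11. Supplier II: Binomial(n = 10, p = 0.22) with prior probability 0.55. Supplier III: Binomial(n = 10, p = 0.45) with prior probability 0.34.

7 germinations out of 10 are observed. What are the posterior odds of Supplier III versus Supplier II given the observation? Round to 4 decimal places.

Only the two components matter; the odds are (P(Z=i) f_i(x)) / (P(Z=j) f_j(x)).
Component likelihoods at x = 7 germinations out of 10:
  L_I = C(10,7)·0.13^7·0.87^3 = 120·6.27485e-07·0.658503 = 4.95841e-05
  L_II = C(10,7)·0.22^7·0.78^3 = 120·2.49436e-05·0.474552 = 0.00142044
  L_III = C(10,7)·0.45^7·0.55^3 = 120·0.00373669·0.166375 = 0.0746031
Posterior odds = (P(Z=III)·L_III) / (P(Z=II)·L_II) = (0.34·0.0746031) / (0.55·0.00142044) = 0.0253651 / 0.000781244 ≈ 32.4675

32.4675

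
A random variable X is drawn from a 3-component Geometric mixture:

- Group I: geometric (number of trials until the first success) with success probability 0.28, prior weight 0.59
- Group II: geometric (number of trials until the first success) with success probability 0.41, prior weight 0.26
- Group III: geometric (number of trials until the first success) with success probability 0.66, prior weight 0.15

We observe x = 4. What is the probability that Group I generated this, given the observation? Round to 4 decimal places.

0.7051

The responsibility of component k is π_k f_k(x) divided by Σ_j π_j f_j(x).
Geometric probabilities:
  L_I = 0.104509
  L_II = 0.0842054
  L_III = 0.0259406
Weight by the priors:
  π_I·L_I = 0.59 × 0.104509 = 0.0616606
  π_II·L_II = 0.26 × 0.0842054 = 0.0218934
  π_III·L_III = 0.15 × 0.0259406 = 0.0038911
Evidence: 0.0616606 + 0.0218934 + 0.0038911 = 0.0874451
P(Group I | x) = 0.0616606 / 0.0874451 ≈ 0.7051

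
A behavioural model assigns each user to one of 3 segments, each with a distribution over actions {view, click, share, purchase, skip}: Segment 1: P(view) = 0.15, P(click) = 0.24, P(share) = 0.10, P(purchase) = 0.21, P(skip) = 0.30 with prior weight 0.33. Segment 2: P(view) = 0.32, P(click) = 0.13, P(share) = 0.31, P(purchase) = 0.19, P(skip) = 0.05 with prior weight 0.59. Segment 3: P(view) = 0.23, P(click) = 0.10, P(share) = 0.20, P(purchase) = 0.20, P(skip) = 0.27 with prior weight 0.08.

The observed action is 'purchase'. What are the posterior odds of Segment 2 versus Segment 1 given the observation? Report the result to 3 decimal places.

Posterior odds = (w_i f_i(x)) / (w_j f_j(x)); the normalising sum cancels.
Evaluate each component's likelihood at the observed value:
  L_1 = 0.21
  L_2 = 0.19
  L_3 = 0.2
0.1121 / 0.0693 ≈ 1.618

1.618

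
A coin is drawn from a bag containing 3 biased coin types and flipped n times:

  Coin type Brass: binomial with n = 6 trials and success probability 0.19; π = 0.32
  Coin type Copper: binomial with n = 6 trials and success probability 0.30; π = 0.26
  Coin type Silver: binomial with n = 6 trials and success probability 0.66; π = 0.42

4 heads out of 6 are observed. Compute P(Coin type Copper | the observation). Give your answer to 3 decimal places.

Posterior ∝ prior × likelihood, so P(k | x) ∝ π_k f_k(x); normalise over all components.
Evaluate each component's likelihood at the observed value:
  L_Brass = C(6,4)·0.19^4·0.81^2 = 15·0.00130321·0.6561 = 0.0128255
  L_Copper = C(6,4)·0.30^4·0.70^2 = 15·0.0081·0.49 = 0.059535
  L_Silver = C(6,4)·0.66^4·0.34^2 = 15·0.189747·0.1156 = 0.329022
Weight by the priors:
  π_Brass·L_Brass = 0.32 × 0.0128255 = 0.00410417
  π_Copper·L_Copper = 0.26 × 0.059535 = 0.0154791
  π_Silver·L_Silver = 0.42 × 0.329022 = 0.138189
Denominator: 0.00410417 + 0.0154791 + 0.138189 = 0.157772
So the posterior for Coin type Copper is 0.0154791 / 0.157772 ≈ 0.098.

0.098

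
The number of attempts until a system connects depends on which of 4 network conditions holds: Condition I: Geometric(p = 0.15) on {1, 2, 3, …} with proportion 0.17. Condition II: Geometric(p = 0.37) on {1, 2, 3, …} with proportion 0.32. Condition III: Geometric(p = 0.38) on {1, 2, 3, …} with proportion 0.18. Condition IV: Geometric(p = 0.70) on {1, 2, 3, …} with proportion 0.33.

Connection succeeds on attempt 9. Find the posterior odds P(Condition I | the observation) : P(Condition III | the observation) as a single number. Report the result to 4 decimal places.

4.6527

The posterior odds equal the prior odds times the likelihood ratio: (π_i/π_j)·(f_i(x)/f_j(x)).
Geometric probabilities:
  p_I = 0.0408736
  p_II = 0.00918176
  p_III = 0.00829692
  p_IV = 4.5927e-05
Odds = (0.17/0.18) × (0.0408736/0.00829692) = 0.944444 × 4.92635 ≈ 4.6527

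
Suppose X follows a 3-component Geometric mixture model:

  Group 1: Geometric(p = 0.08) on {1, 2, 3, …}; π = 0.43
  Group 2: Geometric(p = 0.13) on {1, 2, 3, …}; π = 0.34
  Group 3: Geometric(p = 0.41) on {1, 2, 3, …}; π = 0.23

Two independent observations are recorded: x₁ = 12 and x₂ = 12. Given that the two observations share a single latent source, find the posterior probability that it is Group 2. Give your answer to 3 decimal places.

0.379

By Bayes' theorem, P(k | x) = P(Z=k) f_k(x) / Σ_j P(Z=j) f_j(x).
Since both observations come from the same component, the likelihood for component k is f_k(x₁)·f_k(x₂).
  p_1 = [0.08·(1−0.08)^11 = 0.08·0.399637 = 0.031971] × [0.031971] = 0.00102214
  p_2 = [0.13·(1−0.13)^11 = 0.13·0.216128 = 0.0280967] × [0.0280967] = 0.000789424
  p_3 = [0.41·(1−0.41)^11 = 0.41·0.00301559 = 0.00123639] × [0.00123639] = 1.52866e-06
Unnormalised posteriors:
  P(Z=1)·p_1 = 0.43 × 0.00102214 = 0.000439522
  P(Z=2)·p_2 = 0.34 × 0.000789424 = 0.000268404
  P(Z=3)·p_3 = 0.23 × 1.52866e-06 = 3.51593e-07
Denominator: 0.000439522 + 0.000268404 + 3.51593e-07 = 0.000708278
P(Group 2 | data) ≈ 0.379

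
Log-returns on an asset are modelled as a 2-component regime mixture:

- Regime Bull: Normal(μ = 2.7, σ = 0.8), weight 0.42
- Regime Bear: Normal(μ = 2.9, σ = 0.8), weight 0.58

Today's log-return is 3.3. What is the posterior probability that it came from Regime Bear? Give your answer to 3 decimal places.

0.618

Posterior ∝ prior × likelihood, so P(k | x) ∝ w_k f_k(x); normalise over all components.
Component likelihoods at x = 3.3:
  L_Bull = 0.376422
  L_Bear = 0.440082
Unnormalised posteriors:
  w_Bull·L_Bull = 0.42 × 0.376422 = 0.158097
  w_Bear·L_Bear = 0.58 × 0.440082 = 0.255247
Normaliser: 0.158097 + 0.255247 = 0.413345
Responsibility of Regime Bear: 0.255247 / 0.413345 ≈ 0.618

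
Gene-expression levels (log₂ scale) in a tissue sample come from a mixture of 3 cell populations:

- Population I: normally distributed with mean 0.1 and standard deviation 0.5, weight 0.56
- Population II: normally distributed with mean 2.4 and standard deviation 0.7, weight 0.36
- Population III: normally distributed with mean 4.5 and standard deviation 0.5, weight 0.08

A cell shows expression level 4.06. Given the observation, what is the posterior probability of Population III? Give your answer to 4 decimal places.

P(component k | x) = w_k·f_k(x) / marginal(x), where marginal(x) = Σ_j w_j·f_j(x).
Evaluate each component's likelihood at the observed value:
  f_I = 1.91018e-14
  f_II = 0.0342489
  f_III = 0.541728
Weight by the priors:
  w_I·f_I = 0.56 × 1.91018e-14 = 1.0697e-14
  w_II·f_II = 0.36 × 0.0342489 = 0.0123296
  w_III·f_III = 0.08 × 0.541728 = 0.0433382
Sum: 1.0697e-14 + 0.0123296 + 0.0433382 = 0.0556678
P(Population III | the observation) ≈ 0.7785

0.7785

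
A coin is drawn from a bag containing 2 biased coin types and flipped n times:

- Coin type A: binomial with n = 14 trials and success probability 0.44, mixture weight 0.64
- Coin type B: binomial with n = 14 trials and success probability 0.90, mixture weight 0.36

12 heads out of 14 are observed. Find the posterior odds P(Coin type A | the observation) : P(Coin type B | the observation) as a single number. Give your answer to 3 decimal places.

Since P(k|x) ∝ P(Z=k) f_k(x), the posterior odds are P(Z=i) f_i(x) / (P(Z=j) f_j(x)).
Evaluate each component's likelihood at the observed value:
  f_A = 0.00150262
  f_B = 0.257011
Posterior odds = (P(Z=A)·f_A) / (P(Z=B)·f_B) = (0.64·0.00150262) / (0.36·0.257011) = 0.000961678 / 0.0925239 ≈ 0.010

0.010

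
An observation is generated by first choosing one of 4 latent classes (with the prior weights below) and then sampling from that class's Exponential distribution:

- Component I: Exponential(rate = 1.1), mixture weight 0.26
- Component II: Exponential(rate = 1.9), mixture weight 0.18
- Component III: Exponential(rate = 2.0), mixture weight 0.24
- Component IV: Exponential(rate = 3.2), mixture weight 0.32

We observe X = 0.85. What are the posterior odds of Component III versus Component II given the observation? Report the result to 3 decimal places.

1.289

Since P(k|x) ∝ π_k f_k(x), the posterior odds are π_i f_i(x) / (π_j f_j(x)).
Exponential densities:
  L_I = 1.1·e^(−1.1·0.85) = 1.1·e^(−0.9350) = 0.431844
  L_II = 1.9·e^(−1.9·0.85) = 1.9·e^(−1.6150) = 0.377892
  L_III = 2.0·e^(−2.0·0.85) = 2.0·e^(−1.7000) = 0.365367
  L_IV = 3.2·e^(−3.2·0.85) = 3.2·e^(−2.7200) = 0.210799
Posterior odds = (π_III·L_III) / (π_II·L_II) = (0.24·0.365367) / (0.18·0.377892) = 0.0876881 / 0.0680206 ≈ 1.289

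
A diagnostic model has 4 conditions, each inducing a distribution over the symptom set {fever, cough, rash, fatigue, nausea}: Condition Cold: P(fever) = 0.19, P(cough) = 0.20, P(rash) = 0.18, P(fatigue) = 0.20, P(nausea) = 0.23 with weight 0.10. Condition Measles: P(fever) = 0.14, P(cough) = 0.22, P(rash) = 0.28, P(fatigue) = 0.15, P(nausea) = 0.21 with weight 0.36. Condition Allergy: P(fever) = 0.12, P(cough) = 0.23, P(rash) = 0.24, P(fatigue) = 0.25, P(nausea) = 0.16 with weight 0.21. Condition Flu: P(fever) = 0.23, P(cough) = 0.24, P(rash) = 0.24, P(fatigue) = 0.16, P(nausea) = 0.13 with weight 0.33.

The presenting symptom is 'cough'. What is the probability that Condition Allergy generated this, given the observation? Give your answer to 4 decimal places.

The responsibility of component k is π_k f_k(x) divided by Σ_j π_j f_j(x).
Evaluate each component's likelihood at the observed value:
  L_Cold = 0.2
  L_Measles = 0.22
  L_Allergy = 0.23
  L_Flu = 0.24
Weight by the priors:
  π_Cold·L_Cold = 0.10 × 0.2 = 0.02
  π_Measles·L_Measles = 0.36 × 0.22 = 0.0792
  π_Allergy·L_Allergy = 0.21 × 0.23 = 0.0483
  π_Flu·L_Flu = 0.33 × 0.24 = 0.0792
Sum: 0.02 + 0.0792 + 0.0483 + 0.0792 = 0.2267
So the posterior for Condition Allergy is 0.0483 / 0.2267 ≈ 0.2131.

0.2131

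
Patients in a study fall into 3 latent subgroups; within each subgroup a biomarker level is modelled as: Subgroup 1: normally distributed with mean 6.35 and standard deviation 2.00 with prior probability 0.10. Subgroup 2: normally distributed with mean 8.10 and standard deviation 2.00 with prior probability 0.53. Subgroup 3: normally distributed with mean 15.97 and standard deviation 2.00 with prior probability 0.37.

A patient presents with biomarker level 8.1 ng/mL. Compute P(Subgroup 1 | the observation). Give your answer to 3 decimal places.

0.114

By Bayes' theorem, P(k | x) = π_k f_k(x) / Σ_j π_j f_j(x).
Component likelihoods at x = 8.1 ng/mL:
  p_1 = (1/(2.00·√(2π)))·exp(−(8.1−6.35)²/(2·2.00²)) = 0.199471·exp(-0.38281) = 0.136027
  p_2 = (1/(2.00·√(2π)))·exp(−(8.1−8.10)²/(2·2.00²)) = 0.199471·exp(-0.00000) = 0.199471
  p_3 = (1/(2.00·√(2π)))·exp(−(8.1−15.97)²/(2·2.00²)) = 0.199471·exp(-7.74211) = 8.66011e-05
Multiply by the mixture weights:
  π_1·p_1 = 0.10 × 0.136027 = 0.0136027
  π_2·p_2 = 0.53 × 0.199471 = 0.10572
  π_3·p_3 = 0.37 × 8.66011e-05 = 3.20424e-05
Normaliser: 0.0136027 + 0.10572 + 3.20424e-05 = 0.119354
So the posterior for Subgroup 1 is 0.0136027 / 0.119354 ≈ 0.114.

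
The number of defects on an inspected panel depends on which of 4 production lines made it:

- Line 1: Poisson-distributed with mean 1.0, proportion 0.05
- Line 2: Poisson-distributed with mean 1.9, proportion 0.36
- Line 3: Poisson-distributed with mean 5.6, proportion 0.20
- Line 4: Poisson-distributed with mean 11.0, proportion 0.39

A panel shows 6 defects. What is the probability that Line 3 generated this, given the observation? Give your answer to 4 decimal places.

0.6181

P(component k | x) = π_k·f_k(x) / marginal(x), where marginal(x) = Σ_j π_j·f_j(x).
Poisson probabilities:
  p_1 = e^(−1.0)·1.0^6/6! = 0.000510944
  p_2 = e^(−1.9)·1.9^6/6! = 0.00977304
  p_3 = e^(−5.6)·5.6^6/6! = 0.158397
  p_4 = e^(−11.0)·11.0^6/6! = 0.0410946
Multiply by the mixture weights:
  π_1·p_1 = 0.05 × 0.000510944 = 2.55472e-05
  π_2·p_2 = 0.36 × 0.00977304 = 0.00351829
  π_3·p_3 = 0.20 × 0.158397 = 0.0316794
  π_4·p_4 = 0.39 × 0.0410946 = 0.0160269
Normaliser: 2.55472e-05 + 0.00351829 + 0.0316794 + 0.0160269 = 0.0512501
P(Line 3 | the observation) ≈ 0.6181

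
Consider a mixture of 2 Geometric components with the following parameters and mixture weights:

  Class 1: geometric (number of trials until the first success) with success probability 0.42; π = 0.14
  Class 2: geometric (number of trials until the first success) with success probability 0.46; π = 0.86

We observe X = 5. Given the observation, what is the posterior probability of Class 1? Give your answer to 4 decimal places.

P(component k | x) = w_k·f_k(x) / marginal(x), where marginal(x) = Σ_j w_j·f_j(x).
Geometric probabilities:
  p_1 = 0.0475293
  p_2 = 0.0391141
Weight by the priors:
  w_1·p_1 = 0.14 × 0.0475293 = 0.0066541
  w_2·p_2 = 0.86 × 0.0391141 = 0.0336381
Sum: 0.0066541 + 0.0336381 = 0.0402922
P(Class 1 | data) ≈ 0.1651

0.1651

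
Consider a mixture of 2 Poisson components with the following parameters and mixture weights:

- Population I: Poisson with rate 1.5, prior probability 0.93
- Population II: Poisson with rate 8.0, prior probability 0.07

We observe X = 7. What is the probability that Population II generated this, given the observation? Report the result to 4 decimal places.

0.9328

P(component k | x) = w_k·f_k(x) / marginal(x), where marginal(x) = Σ_j w_j·f_j(x).
Poisson probabilities:
  L_I = 0.000756426
  L_II = 0.139587
Unnormalised posteriors:
  w_I·L_I = 0.93 × 0.000756426 = 0.000703476
  w_II·L_II = 0.07 × 0.139587 = 0.00977106
Sum: 0.000703476 + 0.00977106 = 0.0104745
P(Population II | data) = 0.00977106 / 0.0104745 ≈ 0.9328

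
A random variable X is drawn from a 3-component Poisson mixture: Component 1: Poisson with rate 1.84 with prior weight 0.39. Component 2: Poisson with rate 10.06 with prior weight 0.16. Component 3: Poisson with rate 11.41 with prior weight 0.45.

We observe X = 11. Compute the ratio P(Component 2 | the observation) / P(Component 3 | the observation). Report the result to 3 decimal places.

0.343

The posterior odds equal the prior odds times the likelihood ratio: (w_i/w_j)·(f_i(x)/f_j(x)).
Evaluate each component's likelihood at the observed value:
  L_1 = 3.25641e-06
  L_2 = 0.114398
  L_3 = 0.118491
Posterior odds = (w_2·L_2) / (w_3·L_3) = (0.16·0.114398) / (0.45·0.118491) = 0.0183037 / 0.0533211 ≈ 0.343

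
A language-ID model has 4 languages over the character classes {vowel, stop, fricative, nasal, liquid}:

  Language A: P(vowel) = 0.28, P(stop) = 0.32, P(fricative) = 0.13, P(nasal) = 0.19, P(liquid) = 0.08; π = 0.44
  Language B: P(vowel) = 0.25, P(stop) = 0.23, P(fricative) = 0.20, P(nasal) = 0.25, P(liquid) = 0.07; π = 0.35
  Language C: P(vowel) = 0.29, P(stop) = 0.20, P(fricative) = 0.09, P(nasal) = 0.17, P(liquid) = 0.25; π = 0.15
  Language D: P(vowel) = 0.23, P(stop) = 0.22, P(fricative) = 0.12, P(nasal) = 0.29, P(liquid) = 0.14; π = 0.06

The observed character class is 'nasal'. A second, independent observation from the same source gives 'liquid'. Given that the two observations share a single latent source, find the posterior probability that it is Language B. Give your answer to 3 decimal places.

0.283

The responsibility of component k is w_k f_k(x) divided by Σ_j w_j f_j(x).
Since both observations come from the same component, the likelihood for component k is f_k(x₁)·f_k(x₂).
  f_A = [P(nasal | comp) = 0.19] × [0.08] = 0.0152
  f_B = [P(nasal | comp) = 0.25] × [0.07] = 0.0175
  f_C = [P(nasal | comp) = 0.17] × [0.25] = 0.0425
  f_D = [P(nasal | comp) = 0.29] × [0.14] = 0.0406
Multiply by the mixture weights:
  w_A·f_A = 0.44 × 0.0152 = 0.006688
  w_B·f_B = 0.35 × 0.0175 = 0.006125
  w_C·f_C = 0.15 × 0.0425 = 0.006375
  w_D·f_D = 0.06 × 0.0406 = 0.002436
Sum: 0.006688 + 0.006125 + 0.006375 + 0.002436 = 0.021624
So the posterior for Language B is 0.006125 / 0.021624 ≈ 0.283.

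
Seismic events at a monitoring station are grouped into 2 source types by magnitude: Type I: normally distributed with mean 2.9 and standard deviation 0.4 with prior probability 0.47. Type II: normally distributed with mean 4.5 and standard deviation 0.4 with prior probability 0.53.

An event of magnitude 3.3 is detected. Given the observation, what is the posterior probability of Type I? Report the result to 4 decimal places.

P(component k | x) = P(Z=k)·f_k(x) / marginal(x), where marginal(x) = Σ_j P(Z=j)·f_j(x).
Evaluate each component's likelihood at the observed value:
  p_I = 0.604927
  p_II = 0.0110796
Prior × likelihood for each component:
  P(Z=I)·p_I = 0.47 × 0.604927 = 0.284316
  P(Z=II)·p_II = 0.53 × 0.0110796 = 0.0058722
Evidence: 0.284316 + 0.0058722 = 0.290188
P(Type I | x) = 0.284316 / 0.290188 ≈ 0.9798

0.9798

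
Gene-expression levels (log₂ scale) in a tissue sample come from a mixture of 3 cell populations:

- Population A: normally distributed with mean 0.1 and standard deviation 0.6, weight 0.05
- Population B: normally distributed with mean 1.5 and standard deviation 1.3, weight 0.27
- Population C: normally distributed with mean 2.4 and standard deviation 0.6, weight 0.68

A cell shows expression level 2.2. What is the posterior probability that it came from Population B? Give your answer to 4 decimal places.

0.1435

The responsibility of component k is P(Z=k) f_k(x) divided by Σ_j P(Z=j) f_j(x).
Normal densities:
  f_A = 0.00145447
  f_B = 0.265465
  f_C = 0.628972
Prior × likelihood for each component:
  P(Z=A)·f_A = 0.05 × 0.00145447 = 7.27236e-05
  P(Z=B)·f_B = 0.27 × 0.265465 = 0.0716755
  P(Z=C)·f_C = 0.68 × 0.628972 = 0.427701
Sum: 7.27236e-05 + 0.0716755 + 0.427701 = 0.499449
P(Population B | the observation) = 0.0716755 / 0.499449 ≈ 0.1435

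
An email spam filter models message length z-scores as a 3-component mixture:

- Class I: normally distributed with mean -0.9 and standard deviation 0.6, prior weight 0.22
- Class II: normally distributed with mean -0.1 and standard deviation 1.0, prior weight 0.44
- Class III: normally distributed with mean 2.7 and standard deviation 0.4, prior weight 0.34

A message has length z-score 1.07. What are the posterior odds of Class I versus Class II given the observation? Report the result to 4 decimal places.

The posterior odds equal the prior odds times the likelihood ratio: (w_i/w_j)·(f_i(x)/f_j(x)).
Evaluate each component's likelihood at the observed value:
  L_I = 0.00303285
  L_II = 0.201214
  L_III = 0.000247164
Odds = (0.22/0.44) × (0.00303285/0.201214) = 0.5 × 0.0150728 ≈ 0.0075

0.0075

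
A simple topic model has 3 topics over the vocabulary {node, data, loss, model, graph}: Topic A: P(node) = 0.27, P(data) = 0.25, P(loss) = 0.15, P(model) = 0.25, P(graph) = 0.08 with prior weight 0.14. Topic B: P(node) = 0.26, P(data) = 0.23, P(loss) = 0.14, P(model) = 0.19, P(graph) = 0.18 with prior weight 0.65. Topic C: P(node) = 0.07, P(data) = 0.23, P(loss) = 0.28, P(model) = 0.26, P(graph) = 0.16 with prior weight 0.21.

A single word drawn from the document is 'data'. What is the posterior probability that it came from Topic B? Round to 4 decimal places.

The responsibility of component k is w_k f_k(x) divided by Σ_j w_j f_j(x).
Evaluate each component's likelihood at the observed value:
  f_A = P(data | comp) = 0.25
  f_B = P(data | comp) = 0.23
  f_C = P(data | comp) = 0.23
Prior × likelihood for each component:
  w_A·f_A = 0.14 × 0.25 = 0.035
  w_B·f_B = 0.65 × 0.23 = 0.1495
  w_C·f_C = 0.21 × 0.23 = 0.0483
Marginal: 0.035 + 0.1495 + 0.0483 = 0.2328
So the posterior for Topic B is 0.1495 / 0.2328 ≈ 0.6422.

0.6422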